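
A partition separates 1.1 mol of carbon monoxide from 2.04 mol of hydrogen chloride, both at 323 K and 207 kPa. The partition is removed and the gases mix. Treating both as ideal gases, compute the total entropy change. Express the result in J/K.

Mole fractions: x_A = 1.1/3.14 = 0.35, x_B = 0.65.
ΔS_mix = −R(n_A ln x_A + n_B ln x_B) = −8.314 × (1.1 ln 0.35 + 2.04 ln 0.65) = 16.9 J/K.

ΔS_mix = 16.9 J/K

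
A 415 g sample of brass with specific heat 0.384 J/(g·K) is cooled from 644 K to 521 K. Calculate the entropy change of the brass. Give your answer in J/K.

ΔS = -33.8 J/K

ΔS = ∫dQ_rev/T = m c ln(T₂/T₁) = 415 × 0.384 × ln(521/644) = -33.8 J/K.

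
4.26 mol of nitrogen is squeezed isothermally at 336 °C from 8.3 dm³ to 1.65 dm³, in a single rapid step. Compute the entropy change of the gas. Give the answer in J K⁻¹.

ΔS_gas = -57.2 J/K

Entropy is a state function, so ΔS_gas depends only on the end states.
For an isothermal ideal gas ΔS_gas = nR ln(V₂/V₁) = 4.26 × 8.314 × ln(1.65/8.3) = -57.2 J/K.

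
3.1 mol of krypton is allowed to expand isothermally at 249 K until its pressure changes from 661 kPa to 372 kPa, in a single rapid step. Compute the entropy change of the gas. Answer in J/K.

ΔS_gas = 14.8 J/K

Entropy is a state function, so ΔS_gas depends only on the end states.
For an isothermal ideal gas ΔS_gas = nR ln(P₁/P₂) = 3.1 × 8.314 × ln(661/372) = 14.8 J/K.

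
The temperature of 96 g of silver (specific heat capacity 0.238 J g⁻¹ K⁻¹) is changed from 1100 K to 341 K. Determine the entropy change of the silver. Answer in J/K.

ΔS = ∫dQ_rev/T = m c ln(T₂/T₁) = 96 × 0.238 × ln(341/1100) = -26.8 J/K.

ΔS = -26.8 J/K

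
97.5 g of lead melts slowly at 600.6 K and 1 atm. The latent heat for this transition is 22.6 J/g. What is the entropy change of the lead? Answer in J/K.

ΔS = 3.67 J/K

Heat absorbed by the substance: Q = mL = 97.5 × 22.6 = 2203.5 J.
At constant T, ΔS = Q_rev/T = 2203.5 / 600.6 = 3.67 J/K.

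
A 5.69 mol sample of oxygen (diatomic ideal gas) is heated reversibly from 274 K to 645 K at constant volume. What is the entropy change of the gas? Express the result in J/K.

At constant volume, ΔS = nC_V ln(T₂/T₁) with C_V = 5R/2 = 20.79 J mol⁻¹ K⁻¹.
ΔS = 5.69 × 20.79 × ln(645/274) = 101 J/K.

ΔS = 101 J/K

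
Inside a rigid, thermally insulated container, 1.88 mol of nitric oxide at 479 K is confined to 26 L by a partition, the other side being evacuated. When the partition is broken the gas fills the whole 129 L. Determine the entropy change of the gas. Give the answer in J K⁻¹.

No heat is exchanged and no work is done, so the ideal-gas temperature stays constant.
Entropy is a state function; using a reversible isothermal path, ΔS_gas = nR ln(V₂/V₁) = 1.88 × 8.314 × ln(129/26) = 25 J/K.

ΔS_gas = 25 J/K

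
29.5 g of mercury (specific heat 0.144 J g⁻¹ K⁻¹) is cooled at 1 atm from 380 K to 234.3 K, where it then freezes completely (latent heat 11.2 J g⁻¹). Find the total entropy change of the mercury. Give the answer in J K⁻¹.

Cooling step: ΔS₁ = m c ln(T_tr/T_i) = 29.5 × 0.144 × ln(234.3/380) = -2.054 J/K.
Phase change: ΔS₂ = −mL/T_tr = −29.5 × 11.2 / 234.3 = -1.41 J/K.
ΔS_total = (-2.054) + (-1.41) = -3.46 J/K.

ΔS = -3.46 J/K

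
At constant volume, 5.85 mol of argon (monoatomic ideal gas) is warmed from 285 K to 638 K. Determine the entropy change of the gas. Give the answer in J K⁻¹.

At constant volume, ΔS = nC_V ln(T₂/T₁) with C_V = 3R/2 = 12.47 J mol⁻¹ K⁻¹.
ΔS = 5.85 × 12.47 × ln(638/285) = 58.8 J/K.

ΔS = 58.8 J/K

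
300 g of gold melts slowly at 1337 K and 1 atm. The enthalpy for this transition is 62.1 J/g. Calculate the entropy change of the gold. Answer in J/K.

Heat absorbed by the substance: Q = mL = 300 × 62.1 = 18630 J.
At constant T, ΔS = Q_rev/T = 18630 / 1337 = 13.9 J/K.

ΔS = 13.9 J/K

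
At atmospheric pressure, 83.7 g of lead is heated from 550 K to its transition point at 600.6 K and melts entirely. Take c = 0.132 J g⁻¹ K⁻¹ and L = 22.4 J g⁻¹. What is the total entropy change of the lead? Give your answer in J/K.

ΔS = 4.09 J/K

Warming step: ΔS₁ = m c ln(T_tr/T_i) = 83.7 × 0.132 × ln(600.6/550) = 0.9724 J/K.
Phase change: ΔS₂ = +mL/T_tr = 83.7 × 22.4 / 600.6 = 3.122 J/K.
ΔS_total = (0.9724) + (3.122) = 4.09 J/K.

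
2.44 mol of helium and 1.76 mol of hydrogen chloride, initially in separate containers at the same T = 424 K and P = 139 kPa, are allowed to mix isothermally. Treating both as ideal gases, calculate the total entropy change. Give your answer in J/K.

ΔS_mix = 23.7 J/K

Mole fractions: x_A = 2.44/4.2 = 0.581, x_B = 0.419.
ΔS_mix = −R(n_A ln x_A + n_B ln x_B) = −8.314 × (2.44 ln 0.581 + 1.76 ln 0.419) = 23.7 J/K.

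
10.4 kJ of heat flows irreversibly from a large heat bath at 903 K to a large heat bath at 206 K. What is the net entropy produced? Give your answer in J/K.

ΔS_hot = −Q/T_H = −10400/903 = -11.52 J/K and ΔS_cold = +Q/T_C = 10400/206 = 50.49 J/K.
ΔS_total = -11.52 + 50.49 = 39 J/K, positive as the second law requires.

ΔS_total = 39 J/K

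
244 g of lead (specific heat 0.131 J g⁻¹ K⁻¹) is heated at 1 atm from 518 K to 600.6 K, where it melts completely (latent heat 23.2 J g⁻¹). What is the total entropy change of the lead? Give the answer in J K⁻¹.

ΔS = 14.2 J/K

Warming step: ΔS₁ = m c ln(T_tr/T_i) = 244 × 0.131 × ln(600.6/518) = 4.729 J/K.
Phase change: ΔS₂ = +mL/T_tr = 244 × 23.2 / 600.6 = 9.425 J/K.
ΔS_total = (4.729) + (9.425) = 14.2 J/K.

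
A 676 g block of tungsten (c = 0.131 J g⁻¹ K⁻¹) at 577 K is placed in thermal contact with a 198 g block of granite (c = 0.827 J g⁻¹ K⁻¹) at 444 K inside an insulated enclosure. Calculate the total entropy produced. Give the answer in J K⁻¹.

ΔS_total = 2.02 J/K

Energy balance: T_f = (m₁c₁T₁ + m₂c₂T₂)/(m₁c₁ + m₂c₂) = 490.68 K.
ΔS₁ = m₁c₁ ln(T_f/T₁) = 88.556 × ln(490.68/577) = -14.35 J/K.
ΔS₂ = m₂c₂ ln(T_f/T₂) = 163.746 × ln(490.68/444) = 16.37 J/K.
ΔS_total = -14.35 + 16.37 = 2.02 J/K.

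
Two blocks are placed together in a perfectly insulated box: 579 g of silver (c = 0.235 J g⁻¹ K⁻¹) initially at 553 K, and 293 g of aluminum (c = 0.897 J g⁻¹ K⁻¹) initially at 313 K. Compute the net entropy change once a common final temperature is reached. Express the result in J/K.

Energy balance: T_f = (m₁c₁T₁ + m₂c₂T₂)/(m₁c₁ + m₂c₂) = 394.87 K.
ΔS₁ = m₁c₁ ln(T_f/T₁) = 136.065 × ln(394.87/553) = -45.83 J/K.
ΔS₂ = m₂c₂ ln(T_f/T₂) = 262.821 × ln(394.87/313) = 61.07 J/K.
ΔS_total = -45.83 + 61.07 = 15.2 J/K.

ΔS_total = 15.2 J/K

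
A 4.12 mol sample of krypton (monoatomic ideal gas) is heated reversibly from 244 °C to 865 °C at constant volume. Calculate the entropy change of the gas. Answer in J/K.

In kelvin: T₁ = 517.15 K, T₂ = 1138.15 K. At constant volume, ΔS = nC_V ln(T₂/T₁) with C_V = 3R/2 = 12.47 J mol⁻¹ K⁻¹.
ΔS = 4.12 × 12.47 × ln(1138.15/517.15) = 40.5 J/K.

ΔS = 40.5 J/K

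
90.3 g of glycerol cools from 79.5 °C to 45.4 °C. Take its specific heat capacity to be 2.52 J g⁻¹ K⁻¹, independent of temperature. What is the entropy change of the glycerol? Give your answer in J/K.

ΔS = -23.1 J/K

In kelvin: T₁ = 352.65 K, T₂ = 318.55 K. ΔS = ∫dQ_rev/T = m c ln(T₂/T₁) = 90.3 × 2.52 × ln(318.55/352.65) = -23.1 J/K.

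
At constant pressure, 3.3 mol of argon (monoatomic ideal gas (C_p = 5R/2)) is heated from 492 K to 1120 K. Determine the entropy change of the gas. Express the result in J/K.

ΔS = 56.4 J/K

At constant pressure, ΔS = nC_p ln(T₂/T₁) with C_p = 5R/2 = 20.79 J mol⁻¹ K⁻¹.
ΔS = 3.3 × 20.79 × ln(1120/492) = 56.4 J/K.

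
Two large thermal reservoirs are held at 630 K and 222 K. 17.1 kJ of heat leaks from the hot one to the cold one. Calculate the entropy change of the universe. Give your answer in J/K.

ΔS_hot = −Q/T_H = −17100/630 = -27.14 J/K and ΔS_cold = +Q/T_C = 17100/222 = 77.03 J/K.
ΔS_total = -27.14 + 77.03 = 49.9 J/K, positive as the second law requires.

ΔS_total = 49.9 J/K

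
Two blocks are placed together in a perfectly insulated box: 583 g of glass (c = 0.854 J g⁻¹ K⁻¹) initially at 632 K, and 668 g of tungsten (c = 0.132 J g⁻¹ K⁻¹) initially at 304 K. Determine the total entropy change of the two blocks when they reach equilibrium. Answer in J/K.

ΔS_total = 16.9 J/K

Energy balance: T_f = (m₁c₁T₁ + m₂c₂T₂)/(m₁c₁ + m₂c₂) = 582.65 K.
ΔS₁ = m₁c₁ ln(T_f/T₁) = 497.882 × ln(582.65/632) = -40.48 J/K.
ΔS₂ = m₂c₂ ln(T_f/T₂) = 88.176 × ln(582.65/304) = 57.36 J/K.
ΔS_total = -40.48 + 57.36 = 16.9 J/K.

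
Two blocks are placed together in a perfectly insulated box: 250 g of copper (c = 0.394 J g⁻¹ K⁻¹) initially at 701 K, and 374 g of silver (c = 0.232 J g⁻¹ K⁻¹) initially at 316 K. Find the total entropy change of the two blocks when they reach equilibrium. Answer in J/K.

ΔS_total = 14 J/K

Energy balance: T_f = (m₁c₁T₁ + m₂c₂T₂)/(m₁c₁ + m₂c₂) = 520.69 K.
ΔS₁ = m₁c₁ ln(T_f/T₁) = 98.5 × ln(520.69/701) = -29.29 J/K.
ΔS₂ = m₂c₂ ln(T_f/T₂) = 86.768 × ln(520.69/316) = 43.33 J/K.
ΔS_total = -29.29 + 43.33 = 14 J/K.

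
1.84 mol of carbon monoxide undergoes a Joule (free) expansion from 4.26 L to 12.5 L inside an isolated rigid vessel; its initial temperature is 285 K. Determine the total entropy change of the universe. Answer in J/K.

ΔS_universe = 16.5 J/K

For an ideal gas in free expansion Q = 0 and W = 0, so T is unchanged.
Entropy is a state function; using a reversible isothermal path, ΔS_gas = nR ln(V₂/V₁) = 1.84 × 8.314 × ln(12.5/4.26) = 16.5 J/K.
The insulated surroundings exchange no heat, so ΔS_surr = 0 and ΔS_universe = ΔS_gas.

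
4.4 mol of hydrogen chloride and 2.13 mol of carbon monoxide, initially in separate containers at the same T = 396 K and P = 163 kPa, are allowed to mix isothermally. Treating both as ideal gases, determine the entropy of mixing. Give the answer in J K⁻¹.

ΔS_mix = 34.3 J/K

Mole fractions: x_A = 4.4/6.53 = 0.674, x_B = 0.326.
ΔS_mix = −R(n_A ln x_A + n_B ln x_B) = −8.314 × (4.4 ln 0.674 + 2.13 ln 0.326) = 34.3 J/K.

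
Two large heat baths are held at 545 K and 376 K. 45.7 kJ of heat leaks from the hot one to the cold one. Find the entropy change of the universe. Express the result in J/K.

ΔS_total = 37.7 J/K

ΔS_hot = −Q/T_H = −45700/545 = -83.85 J/K and ΔS_cold = +Q/T_C = 45700/376 = 121.5 J/K.
ΔS_total = -83.85 + 121.5 = 37.7 J/K, positive as the second law requires.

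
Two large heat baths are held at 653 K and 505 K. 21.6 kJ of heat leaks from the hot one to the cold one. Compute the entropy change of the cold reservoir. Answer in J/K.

The cold reservoir gains heat Q, so ΔS_cold = +Q/T_C = 21600/505 = 42.8 J/K.

ΔS_cold = 42.8 J/K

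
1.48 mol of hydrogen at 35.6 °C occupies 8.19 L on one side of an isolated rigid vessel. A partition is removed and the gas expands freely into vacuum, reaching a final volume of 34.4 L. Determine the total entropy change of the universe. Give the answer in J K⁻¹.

For an ideal gas in free expansion Q = 0 and W = 0, so T is unchanged.
Entropy is a state function; using a reversible isothermal path, ΔS_gas = nR ln(V₂/V₁) = 1.48 × 8.314 × ln(34.4/8.19) = 17.7 J/K.
The insulated surroundings exchange no heat, so ΔS_surr = 0 and ΔS_universe = ΔS_gas.

ΔS_universe = 17.7 J/K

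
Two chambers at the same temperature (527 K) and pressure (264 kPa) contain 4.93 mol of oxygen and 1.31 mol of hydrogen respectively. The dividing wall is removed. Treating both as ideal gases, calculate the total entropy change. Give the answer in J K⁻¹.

Mole fractions: x_A = 4.93/6.24 = 0.79, x_B = 0.21.
ΔS_mix = −R(n_A ln x_A + n_B ln x_B) = −8.314 × (4.93 ln 0.79 + 1.31 ln 0.21) = 26.7 J/K.

ΔS_mix = 26.7 J/K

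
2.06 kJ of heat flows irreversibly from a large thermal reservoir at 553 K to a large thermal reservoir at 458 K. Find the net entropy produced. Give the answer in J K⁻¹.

ΔS_total = 0.773 J/K

ΔS_hot = −Q/T_H = −2060/553 = -3.725 J/K and ΔS_cold = +Q/T_C = 2060/458 = 4.498 J/K.
ΔS_total = -3.725 + 4.498 = 0.773 J/K, positive as the second law requires.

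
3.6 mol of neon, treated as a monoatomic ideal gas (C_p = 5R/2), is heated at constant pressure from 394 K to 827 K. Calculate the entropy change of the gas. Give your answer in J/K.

ΔS = 55.5 J/K

At constant pressure, ΔS = nC_p ln(T₂/T₁) with C_p = 5R/2 = 20.79 J mol⁻¹ K⁻¹.
ΔS = 3.6 × 20.79 × ln(827/394) = 55.5 J/K.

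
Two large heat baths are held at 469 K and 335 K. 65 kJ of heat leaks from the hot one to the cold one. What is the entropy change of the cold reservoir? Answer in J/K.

The cold reservoir gains heat Q, so ΔS_cold = +Q/T_C = 65000/335 = 194 J/K.

ΔS_cold = 194 J/K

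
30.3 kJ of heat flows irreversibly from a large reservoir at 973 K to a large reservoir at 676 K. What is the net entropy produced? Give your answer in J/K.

ΔS_total = 13.7 J/K

ΔS_hot = −Q/T_H = −30300/973 = -31.14 J/K and ΔS_cold = +Q/T_C = 30300/676 = 44.82 J/K.
ΔS_total = -31.14 + 44.82 = 13.7 J/K, positive as the second law requires.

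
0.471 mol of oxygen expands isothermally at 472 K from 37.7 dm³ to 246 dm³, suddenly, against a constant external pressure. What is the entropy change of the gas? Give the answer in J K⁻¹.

Entropy is a state function, so ΔS_gas depends only on the end states.
For an isothermal ideal gas ΔS_gas = nR ln(V₂/V₁) = 0.471 × 8.314 × ln(246/37.7) = 7.34 J/K.

ΔS_gas = 7.34 J/K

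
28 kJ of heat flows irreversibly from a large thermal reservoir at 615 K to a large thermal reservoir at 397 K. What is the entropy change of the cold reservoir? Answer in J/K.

The cold reservoir gains heat Q, so ΔS_cold = +Q/T_C = 28000/397 = 70.5 J/K.

ΔS_cold = 70.5 J/K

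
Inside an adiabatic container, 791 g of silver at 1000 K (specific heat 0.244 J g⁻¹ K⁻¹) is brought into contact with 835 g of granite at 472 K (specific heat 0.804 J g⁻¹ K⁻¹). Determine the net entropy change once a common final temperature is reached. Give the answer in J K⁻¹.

Energy balance: T_f = (m₁c₁T₁ + m₂c₂T₂)/(m₁c₁ + m₂c₂) = 589.9 K.
ΔS₁ = m₁c₁ ln(T_f/T₁) = 193.004 × ln(589.9/1000) = -101.9 J/K.
ΔS₂ = m₂c₂ ln(T_f/T₂) = 671.34 × ln(589.9/472) = 149.7 J/K.
ΔS_total = -101.9 + 149.7 = 47.8 J/K.

ΔS_total = 47.8 J/K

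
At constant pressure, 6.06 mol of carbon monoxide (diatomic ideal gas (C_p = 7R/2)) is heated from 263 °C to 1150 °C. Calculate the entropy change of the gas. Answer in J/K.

ΔS = 172 J/K

In kelvin: T₁ = 536.15 K, T₂ = 1423.15 K. At constant pressure, ΔS = nC_p ln(T₂/T₁) with C_p = 7R/2 = 29.1 J mol⁻¹ K⁻¹.
ΔS = 6.06 × 29.1 × ln(1423.15/536.15) = 172 J/K.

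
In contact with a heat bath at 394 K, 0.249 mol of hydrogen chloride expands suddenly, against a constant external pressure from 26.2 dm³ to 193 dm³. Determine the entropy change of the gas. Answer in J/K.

Entropy is a state function, so ΔS_gas depends only on the end states.
For an isothermal ideal gas ΔS_gas = nR ln(V₂/V₁) = 0.249 × 8.314 × ln(193/26.2) = 4.13 J/K.

ΔS_gas = 4.13 J/K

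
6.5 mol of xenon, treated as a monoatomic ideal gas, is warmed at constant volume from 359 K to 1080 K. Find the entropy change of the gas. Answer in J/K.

ΔS = 89.3 J/K

At constant volume, ΔS = nC_V ln(T₂/T₁) with C_V = 3R/2 = 12.47 J mol⁻¹ K⁻¹.
ΔS = 6.5 × 12.47 × ln(1080/359) = 89.3 J/K.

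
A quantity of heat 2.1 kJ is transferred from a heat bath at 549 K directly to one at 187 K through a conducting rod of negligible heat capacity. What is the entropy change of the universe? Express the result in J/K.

ΔS_hot = −Q/T_H = −2100/549 = -3.8251 J/K and ΔS_cold = +Q/T_C = 2100/187 = 11.23 J/K.
ΔS_total = -3.8251 + 11.23 = 7.4 J/K, positive as the second law requires.

ΔS_total = 7.4 J/K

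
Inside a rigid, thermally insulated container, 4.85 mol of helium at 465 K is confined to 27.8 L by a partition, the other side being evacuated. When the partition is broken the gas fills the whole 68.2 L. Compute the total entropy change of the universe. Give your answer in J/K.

For an ideal gas in free expansion Q = 0 and W = 0, so T is unchanged.
Entropy is a state function; using a reversible isothermal path, ΔS_gas = nR ln(V₂/V₁) = 4.85 × 8.314 × ln(68.2/27.8) = 36.2 J/K.
The insulated surroundings exchange no heat, so ΔS_surr = 0 and ΔS_universe = ΔS_gas.

ΔS_universe = 36.2 J/K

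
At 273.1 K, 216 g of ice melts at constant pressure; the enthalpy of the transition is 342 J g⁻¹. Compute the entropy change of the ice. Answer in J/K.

ΔS = 270 J/K

Heat absorbed by the substance: Q = mL = 216 × 342 = 73872 J.
At constant T, ΔS = Q_rev/T = 73872 / 273.1 = 270 J/K.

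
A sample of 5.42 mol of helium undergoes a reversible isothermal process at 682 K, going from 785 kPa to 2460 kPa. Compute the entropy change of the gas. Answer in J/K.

For an isothermal ideal gas ΔS_gas = nR ln(P₁/P₂) = 5.42 × 8.314 × ln(785/2460) = -51.5 J/K.

ΔS_gas = -51.5 J/K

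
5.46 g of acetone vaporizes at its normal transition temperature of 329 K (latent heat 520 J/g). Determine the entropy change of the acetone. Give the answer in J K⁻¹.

Heat absorbed by the substance: Q = mL = 5.46 × 520 = 2839.2 J.
At constant T, ΔS = Q_rev/T = 2839.2 / 329 = 8.63 J/K.

ΔS = 8.63 J/K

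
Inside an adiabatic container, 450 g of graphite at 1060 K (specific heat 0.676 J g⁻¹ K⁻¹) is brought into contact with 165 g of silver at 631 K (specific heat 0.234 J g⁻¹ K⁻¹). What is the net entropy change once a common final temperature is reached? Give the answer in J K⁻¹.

Energy balance: T_f = (m₁c₁T₁ + m₂c₂T₂)/(m₁c₁ + m₂c₂) = 1011.7 K.
ΔS₁ = m₁c₁ ln(T_f/T₁) = 304.2 × ln(1011.7/1060) = -14.192 J/K.
ΔS₂ = m₂c₂ ln(T_f/T₂) = 38.61 × ln(1011.7/631) = 18.226 J/K.
ΔS_total = -14.192 + 18.226 = 4.03 J/K.

ΔS_total = 4.03 J/K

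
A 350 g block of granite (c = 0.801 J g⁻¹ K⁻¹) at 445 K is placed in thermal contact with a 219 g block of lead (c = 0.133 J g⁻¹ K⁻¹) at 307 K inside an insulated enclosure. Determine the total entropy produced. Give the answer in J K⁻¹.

Energy balance: T_f = (m₁c₁T₁ + m₂c₂T₂)/(m₁c₁ + m₂c₂) = 432.01 K.
ΔS₁ = m₁c₁ ln(T_f/T₁) = 280.35 × ln(432.01/445) = -8.304 J/K.
ΔS₂ = m₂c₂ ln(T_f/T₂) = 29.127 × ln(432.01/307) = 9.95 J/K.
ΔS_total = -8.304 + 9.95 = 1.65 J/K.

ΔS_total = 1.65 J/K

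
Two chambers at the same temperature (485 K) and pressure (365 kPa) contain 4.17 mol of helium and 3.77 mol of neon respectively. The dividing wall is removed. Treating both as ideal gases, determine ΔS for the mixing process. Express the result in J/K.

ΔS_mix = 45.7 J/K

Mole fractions: x_A = 4.17/7.94 = 0.525, x_B = 0.475.
ΔS_mix = −R(n_A ln x_A + n_B ln x_B) = −8.314 × (4.17 ln 0.525 + 3.77 ln 0.475) = 45.7 J/K.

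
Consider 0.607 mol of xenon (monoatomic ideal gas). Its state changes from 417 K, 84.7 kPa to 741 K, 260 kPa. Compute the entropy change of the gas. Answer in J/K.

ΔS = 1.59 J/K

ΔS = nC_p ln(T₂/T₁) − nR ln(P₂/P₁), with C_p = 5R/2 = 20.79 J mol⁻¹ K⁻¹ for a monoatomic ideal gas.
ΔS = 0.607 × [20.79 × ln(741/417) − 8.314 × ln(260/84.7)] = 1.59 J/K.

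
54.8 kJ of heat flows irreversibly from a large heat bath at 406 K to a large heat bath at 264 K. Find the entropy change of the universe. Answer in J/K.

ΔS_hot = −Q/T_H = −54800/406 = -135 J/K and ΔS_cold = +Q/T_C = 54800/264 = 207.6 J/K.
ΔS_total = -135 + 207.6 = 72.6 J/K, positive as the second law requires.

ΔS_total = 72.6 J/K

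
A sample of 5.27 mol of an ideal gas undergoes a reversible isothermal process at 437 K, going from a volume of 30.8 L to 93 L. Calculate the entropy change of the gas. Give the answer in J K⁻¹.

For an isothermal ideal gas ΔS_gas = nR ln(V₂/V₁) = 5.27 × 8.314 × ln(93/30.8) = 48.4 J/K.

ΔS_gas = 48.4 J/K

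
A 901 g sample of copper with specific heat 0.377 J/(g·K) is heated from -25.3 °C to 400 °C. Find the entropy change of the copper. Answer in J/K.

In kelvin: T₁ = 247.85 K, T₂ = 673.15 K. ΔS = ∫dQ_rev/T = m c ln(T₂/T₁) = 901 × 0.377 × ln(673.15/247.85) = 339 J/K.

ΔS = 339 J/K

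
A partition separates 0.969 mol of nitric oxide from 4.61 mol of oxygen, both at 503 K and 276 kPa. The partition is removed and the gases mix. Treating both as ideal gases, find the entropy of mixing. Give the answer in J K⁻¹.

ΔS_mix = 21.4 J/K

Mole fractions: x_A = 0.969/5.58 = 0.174, x_B = 0.826.
ΔS_mix = −R(n_A ln x_A + n_B ln x_B) = −8.314 × (0.969 ln 0.174 + 4.61 ln 0.826) = 21.4 J/K.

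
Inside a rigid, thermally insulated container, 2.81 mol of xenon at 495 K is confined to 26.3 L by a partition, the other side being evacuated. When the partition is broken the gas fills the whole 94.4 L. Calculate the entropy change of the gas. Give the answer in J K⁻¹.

ΔS_gas = 29.9 J/K

No heat is exchanged and no work is done, so the ideal-gas temperature stays constant.
Entropy is a state function; using a reversible isothermal path, ΔS_gas = nR ln(V₂/V₁) = 2.81 × 8.314 × ln(94.4/26.3) = 29.9 J/K.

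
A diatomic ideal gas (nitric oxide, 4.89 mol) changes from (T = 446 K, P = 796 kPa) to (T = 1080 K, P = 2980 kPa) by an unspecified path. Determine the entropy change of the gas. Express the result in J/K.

ΔS = 72.2 J/K

ΔS = nC_p ln(T₂/T₁) − nR ln(P₂/P₁), with C_p = 7R/2 = 29.1 J mol⁻¹ K⁻¹ for a diatomic ideal gas.
ΔS = 4.89 × [29.1 × ln(1080/446) − 8.314 × ln(2980/796)] = 72.2 J/K.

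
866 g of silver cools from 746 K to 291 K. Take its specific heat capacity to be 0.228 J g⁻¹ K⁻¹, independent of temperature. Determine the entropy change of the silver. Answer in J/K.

ΔS = ∫dQ_rev/T = m c ln(T₂/T₁) = 866 × 0.228 × ln(291/746) = -186 J/K.

ΔS = -186 J/K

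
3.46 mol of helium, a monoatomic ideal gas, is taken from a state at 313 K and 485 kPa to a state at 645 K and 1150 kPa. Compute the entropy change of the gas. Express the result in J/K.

ΔS = 27.2 J/K

ΔS = nC_p ln(T₂/T₁) − nR ln(P₂/P₁), with C_p = 5R/2 = 20.79 J mol⁻¹ K⁻¹ for a monoatomic ideal gas.
ΔS = 3.46 × [20.79 × ln(645/313) − 8.314 × ln(1150/485)] = 27.2 J/K.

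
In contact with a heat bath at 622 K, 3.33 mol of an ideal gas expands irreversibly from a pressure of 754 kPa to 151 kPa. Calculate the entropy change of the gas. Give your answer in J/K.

Entropy is a state function, so ΔS_gas depends only on the end states.
For an isothermal ideal gas ΔS_gas = nR ln(P₁/P₂) = 3.33 × 8.314 × ln(754/151) = 44.5 J/K.

ΔS_gas = 44.5 J/K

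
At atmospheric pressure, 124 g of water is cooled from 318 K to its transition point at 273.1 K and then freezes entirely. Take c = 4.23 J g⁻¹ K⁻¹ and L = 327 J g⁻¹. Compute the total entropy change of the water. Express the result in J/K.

ΔS = -228 J/K

Cooling step: ΔS₁ = m c ln(T_tr/T_i) = 124 × 4.23 × ln(273.1/318) = -79.84 J/K.
Phase change: ΔS₂ = −mL/T_tr = −124 × 327 / 273.1 = -148.5 J/K.
ΔS_total = (-79.84) + (-148.5) = -228 J/K.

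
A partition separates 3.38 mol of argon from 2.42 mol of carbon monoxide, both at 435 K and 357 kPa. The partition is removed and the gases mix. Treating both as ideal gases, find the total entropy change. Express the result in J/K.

Mole fractions: x_A = 3.38/5.8 = 0.583, x_B = 0.417.
ΔS_mix = −R(n_A ln x_A + n_B ln x_B) = −8.314 × (3.38 ln 0.583 + 2.42 ln 0.417) = 32.8 J/K.

ΔS_mix = 32.8 J/K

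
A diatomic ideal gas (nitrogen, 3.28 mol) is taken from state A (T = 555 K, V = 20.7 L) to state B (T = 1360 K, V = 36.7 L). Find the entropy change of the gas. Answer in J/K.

ΔS = 76.7 J/K

Entropy is a state function: ΔS = nC_V ln(T₂/T₁) + nR ln(V₂/V₁), with C_V = 5R/2 = 20.79 J mol⁻¹ K⁻¹ for a diatomic ideal gas.
ΔS = 3.28 × [20.79 × ln(1360/555) + 8.314 × ln(36.7/20.7)] = 76.7 J/K.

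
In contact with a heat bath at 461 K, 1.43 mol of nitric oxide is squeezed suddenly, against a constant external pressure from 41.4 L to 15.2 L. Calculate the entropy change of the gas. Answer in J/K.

ΔS_gas = -11.9 J/K

Entropy is a state function, so ΔS_gas depends only on the end states.
For an isothermal ideal gas ΔS_gas = nR ln(V₂/V₁) = 1.43 × 8.314 × ln(15.2/41.4) = -11.9 J/K.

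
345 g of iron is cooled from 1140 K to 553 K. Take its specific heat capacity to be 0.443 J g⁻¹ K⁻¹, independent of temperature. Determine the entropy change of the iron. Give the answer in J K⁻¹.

ΔS = -111 J/K

ΔS = ∫dQ_rev/T = m c ln(T₂/T₁) = 345 × 0.443 × ln(553/1140) = -111 J/K.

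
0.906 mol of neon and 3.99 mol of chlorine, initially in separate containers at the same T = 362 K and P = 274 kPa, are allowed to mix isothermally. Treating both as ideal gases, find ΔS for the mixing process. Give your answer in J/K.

Mole fractions: x_A = 0.906/4.9 = 0.185, x_B = 0.815.
ΔS_mix = −R(n_A ln x_A + n_B ln x_B) = −8.314 × (0.906 ln 0.185 + 3.99 ln 0.815) = 19.5 J/K.

ΔS_mix = 19.5 J/K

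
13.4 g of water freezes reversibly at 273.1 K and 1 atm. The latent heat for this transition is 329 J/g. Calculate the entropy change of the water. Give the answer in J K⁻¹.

ΔS = -16.1 J/K

Heat released by the substance: Q = −mL = −13.4 × 329 = −4408.6 J.
At constant T, ΔS = Q_rev/T = −4408.6 / 273.1 = -16.1 J/K.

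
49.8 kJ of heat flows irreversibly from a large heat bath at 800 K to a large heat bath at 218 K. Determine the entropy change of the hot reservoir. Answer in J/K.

ΔS_hot = -62.2 J/K

The hot reservoir loses heat Q, so ΔS_hot = −Q/T_H = −49800/800 = -62.2 J/K.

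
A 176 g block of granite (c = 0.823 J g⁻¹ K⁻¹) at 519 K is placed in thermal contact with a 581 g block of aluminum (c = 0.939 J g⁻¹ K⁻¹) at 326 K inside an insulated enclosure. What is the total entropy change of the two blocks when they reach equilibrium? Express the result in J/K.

ΔS_total = 13.5 J/K

Energy balance: T_f = (m₁c₁T₁ + m₂c₂T₂)/(m₁c₁ + m₂c₂) = 366.49 K.
ΔS₁ = m₁c₁ ln(T_f/T₁) = 144.848 × ln(366.49/519) = -50.4 J/K.
ΔS₂ = m₂c₂ ln(T_f/T₂) = 545.559 × ln(366.49/326) = 63.87 J/K.
ΔS_total = -50.4 + 63.87 = 13.5 J/K.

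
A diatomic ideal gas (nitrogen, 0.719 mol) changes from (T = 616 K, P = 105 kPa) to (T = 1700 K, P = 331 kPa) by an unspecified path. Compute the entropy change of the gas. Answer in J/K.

ΔS = 14.4 J/K

ΔS = nC_p ln(T₂/T₁) − nR ln(P₂/P₁), with C_p = 7R/2 = 29.1 J mol⁻¹ K⁻¹ for a diatomic ideal gas.
ΔS = 0.719 × [29.1 × ln(1700/616) − 8.314 × ln(331/105)] = 14.4 J/K.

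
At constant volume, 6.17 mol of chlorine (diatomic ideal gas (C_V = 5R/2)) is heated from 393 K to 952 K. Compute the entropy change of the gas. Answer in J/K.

At constant volume, ΔS = nC_V ln(T₂/T₁) with C_V = 5R/2 = 20.79 J mol⁻¹ K⁻¹.
ΔS = 6.17 × 20.79 × ln(952/393) = 113 J/K.

ΔS = 113 J/K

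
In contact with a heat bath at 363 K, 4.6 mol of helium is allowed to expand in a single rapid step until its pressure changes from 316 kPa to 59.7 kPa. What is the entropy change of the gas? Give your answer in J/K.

ΔS_gas = 63.7 J/K

Entropy is a state function, so ΔS_gas depends only on the end states.
For an isothermal ideal gas ΔS_gas = nR ln(P₁/P₂) = 4.6 × 8.314 × ln(316/59.7) = 63.7 J/K.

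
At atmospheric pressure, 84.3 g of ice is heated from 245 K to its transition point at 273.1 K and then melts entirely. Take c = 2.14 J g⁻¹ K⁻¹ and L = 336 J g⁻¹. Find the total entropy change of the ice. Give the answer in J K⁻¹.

ΔS = 123 J/K

Warming step: ΔS₁ = m c ln(T_tr/T_i) = 84.3 × 2.14 × ln(273.1/245) = 19.59 J/K.
Phase change: ΔS₂ = +mL/T_tr = 84.3 × 336 / 273.1 = 103.7 J/K.
ΔS_total = (19.59) + (103.7) = 123 J/K.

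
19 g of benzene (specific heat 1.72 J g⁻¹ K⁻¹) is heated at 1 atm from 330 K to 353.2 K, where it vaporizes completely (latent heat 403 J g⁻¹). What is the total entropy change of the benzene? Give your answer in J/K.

Warming step: ΔS₁ = m c ln(T_tr/T_i) = 19 × 1.72 × ln(353.2/330) = 2.22 J/K.
Phase change: ΔS₂ = +mL/T_tr = 19 × 403 / 353.2 = 21.68 J/K.
ΔS_total = (2.22) + (21.68) = 23.9 J/K.

ΔS = 23.9 J/K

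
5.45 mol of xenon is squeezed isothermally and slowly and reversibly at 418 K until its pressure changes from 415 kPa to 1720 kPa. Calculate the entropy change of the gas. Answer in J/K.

ΔS_gas = -64.4 J/K

For an isothermal ideal gas ΔS_gas = nR ln(P₁/P₂) = 5.45 × 8.314 × ln(415/1720) = -64.4 J/K.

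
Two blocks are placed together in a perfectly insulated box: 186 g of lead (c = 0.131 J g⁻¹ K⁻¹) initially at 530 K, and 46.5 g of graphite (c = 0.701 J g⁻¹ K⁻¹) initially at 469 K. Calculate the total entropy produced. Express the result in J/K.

ΔS_total = 0.105 J/K

Energy balance: T_f = (m₁c₁T₁ + m₂c₂T₂)/(m₁c₁ + m₂c₂) = 495.09 K.
ΔS₁ = m₁c₁ ln(T_f/T₁) = 24.366 × ln(495.09/530) = -1.66 J/K.
ΔS₂ = m₂c₂ ln(T_f/T₂) = 32.5965 × ln(495.09/469) = 1.765 J/K.
ΔS_total = -1.66 + 1.765 = 0.105 J/K.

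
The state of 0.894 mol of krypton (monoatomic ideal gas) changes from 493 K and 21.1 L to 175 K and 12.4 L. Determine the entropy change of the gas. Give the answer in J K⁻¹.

ΔS = -15.5 J/K

Entropy is a state function: ΔS = nC_V ln(T₂/T₁) + nR ln(V₂/V₁), with C_V = 3R/2 = 12.47 J mol⁻¹ K⁻¹ for a monoatomic ideal gas.
ΔS = 0.894 × [12.47 × ln(175/493) + 8.314 × ln(12.4/21.1)] = -15.5 J/K.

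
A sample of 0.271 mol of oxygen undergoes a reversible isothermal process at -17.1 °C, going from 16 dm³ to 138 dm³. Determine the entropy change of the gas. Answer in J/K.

ΔS_gas = 4.85 J/K

For an isothermal ideal gas ΔS_gas = nR ln(V₂/V₁) = 0.271 × 8.314 × ln(138/16) = 4.85 J/K.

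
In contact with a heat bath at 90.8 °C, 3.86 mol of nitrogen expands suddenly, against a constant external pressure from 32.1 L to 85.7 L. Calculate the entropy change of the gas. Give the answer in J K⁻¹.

Entropy is a state function, so ΔS_gas depends only on the end states.
For an isothermal ideal gas ΔS_gas = nR ln(V₂/V₁) = 3.86 × 8.314 × ln(85.7/32.1) = 31.5 J/K.

ΔS_gas = 31.5 J/K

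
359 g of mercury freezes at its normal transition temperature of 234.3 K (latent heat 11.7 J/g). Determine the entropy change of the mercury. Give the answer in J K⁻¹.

ΔS = -17.9 J/K

Heat released by the substance: Q = −mL = −359 × 11.7 = −4200.3 J.
At constant T, ΔS = Q_rev/T = −4200.3 / 234.3 = -17.9 J/K.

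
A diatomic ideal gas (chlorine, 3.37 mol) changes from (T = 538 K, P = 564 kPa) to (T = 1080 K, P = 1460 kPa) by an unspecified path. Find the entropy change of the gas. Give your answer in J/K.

ΔS = 41.7 J/K

ΔS = nC_p ln(T₂/T₁) − nR ln(P₂/P₁), with C_p = 7R/2 = 29.1 J mol⁻¹ K⁻¹ for a diatomic ideal gas.
ΔS = 3.37 × [29.1 × ln(1080/538) − 8.314 × ln(1460/564)] = 41.7 J/K.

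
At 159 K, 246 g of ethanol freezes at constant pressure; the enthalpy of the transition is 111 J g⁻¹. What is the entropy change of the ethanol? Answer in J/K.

Heat released by the substance: Q = −mL = −246 × 111 = −27306 J.
At constant T, ΔS = Q_rev/T = −27306 / 159 = -172 J/K.

ΔS = -172 J/K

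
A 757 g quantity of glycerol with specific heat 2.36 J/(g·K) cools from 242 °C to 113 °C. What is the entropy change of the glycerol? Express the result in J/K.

In kelvin: T₁ = 515.15 K, T₂ = 386.15 K. ΔS = ∫dQ_rev/T = m c ln(T₂/T₁) = 757 × 2.36 × ln(386.15/515.15) = -515 J/K.

ΔS = -515 J/K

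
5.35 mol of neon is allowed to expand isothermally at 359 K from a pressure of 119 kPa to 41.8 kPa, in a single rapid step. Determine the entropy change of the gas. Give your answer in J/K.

Entropy is a state function, so ΔS_gas depends only on the end states.
For an isothermal ideal gas ΔS_gas = nR ln(P₁/P₂) = 5.35 × 8.314 × ln(119/41.8) = 46.5 J/K.

ΔS_gas = 46.5 J/K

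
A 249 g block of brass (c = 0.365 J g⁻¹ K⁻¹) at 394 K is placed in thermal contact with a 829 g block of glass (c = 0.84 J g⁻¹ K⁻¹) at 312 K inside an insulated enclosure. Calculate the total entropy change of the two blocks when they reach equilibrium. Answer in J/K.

ΔS_total = 2.32 J/K

Energy balance: T_f = (m₁c₁T₁ + m₂c₂T₂)/(m₁c₁ + m₂c₂) = 321.47 K.
ΔS₁ = m₁c₁ ln(T_f/T₁) = 90.885 × ln(321.47/394) = -18.49 J/K.
ΔS₂ = m₂c₂ ln(T_f/T₂) = 696.36 × ln(321.47/312) = 20.81 J/K.
ΔS_total = -18.49 + 20.81 = 2.32 J/K.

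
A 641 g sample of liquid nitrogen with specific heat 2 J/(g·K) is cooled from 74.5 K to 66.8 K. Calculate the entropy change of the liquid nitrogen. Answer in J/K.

ΔS = -140 J/K

ΔS = ∫dQ_rev/T = m c ln(T₂/T₁) = 641 × 2 × ln(66.8/74.5) = -140 J/K.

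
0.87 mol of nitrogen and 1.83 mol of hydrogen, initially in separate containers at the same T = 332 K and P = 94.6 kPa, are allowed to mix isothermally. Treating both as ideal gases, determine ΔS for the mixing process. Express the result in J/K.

ΔS_mix = 14.1 J/K

Mole fractions: x_A = 0.87/2.7 = 0.322, x_B = 0.678.
ΔS_mix = −R(n_A ln x_A + n_B ln x_B) = −8.314 × (0.87 ln 0.322 + 1.83 ln 0.678) = 14.1 J/K.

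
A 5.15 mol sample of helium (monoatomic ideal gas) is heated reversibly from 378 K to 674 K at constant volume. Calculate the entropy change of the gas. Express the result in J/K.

ΔS = 37.1 J/K

At constant volume, ΔS = nC_V ln(T₂/T₁) with C_V = 3R/2 = 12.47 J mol⁻¹ K⁻¹.
ΔS = 5.15 × 12.47 × ln(674/378) = 37.1 J/K.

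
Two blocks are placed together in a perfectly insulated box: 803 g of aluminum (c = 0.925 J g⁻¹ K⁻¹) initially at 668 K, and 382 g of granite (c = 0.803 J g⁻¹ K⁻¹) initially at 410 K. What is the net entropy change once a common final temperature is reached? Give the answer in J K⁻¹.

Energy balance: T_f = (m₁c₁T₁ + m₂c₂T₂)/(m₁c₁ + m₂c₂) = 592.59 K.
ΔS₁ = m₁c₁ ln(T_f/T₁) = 742.775 × ln(592.59/668) = -88.97 J/K.
ΔS₂ = m₂c₂ ln(T_f/T₂) = 306.746 × ln(592.59/410) = 113 J/K.
ΔS_total = -88.97 + 113 = 24 J/K.

ΔS_total = 24 J/K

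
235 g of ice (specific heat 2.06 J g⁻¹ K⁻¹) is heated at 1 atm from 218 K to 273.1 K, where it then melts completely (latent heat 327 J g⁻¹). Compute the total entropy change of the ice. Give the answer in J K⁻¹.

ΔS = 390 J/K

Warming step: ΔS₁ = m c ln(T_tr/T_i) = 235 × 2.06 × ln(273.1/218) = 109.1 J/K.
Phase change: ΔS₂ = +mL/T_tr = 235 × 327 / 273.1 = 281.4 J/K.
ΔS_total = (109.1) + (281.4) = 390 J/K.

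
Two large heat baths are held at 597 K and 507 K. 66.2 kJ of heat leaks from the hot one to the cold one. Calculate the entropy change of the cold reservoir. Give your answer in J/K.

ΔS_cold = 131 J/K

The cold reservoir gains heat Q, so ΔS_cold = +Q/T_C = 66200/507 = 131 J/K.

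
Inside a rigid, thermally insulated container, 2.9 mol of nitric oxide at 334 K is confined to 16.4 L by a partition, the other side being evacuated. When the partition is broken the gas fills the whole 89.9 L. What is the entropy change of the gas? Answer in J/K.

No heat is exchanged and no work is done, so the ideal-gas temperature stays constant.
Entropy is a state function; using a reversible isothermal path, ΔS_gas = nR ln(V₂/V₁) = 2.9 × 8.314 × ln(89.9/16.4) = 41 J/K.

ΔS_gas = 41 J/K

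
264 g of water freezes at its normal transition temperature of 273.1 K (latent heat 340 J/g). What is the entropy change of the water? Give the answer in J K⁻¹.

ΔS = -329 J/K

Heat released by the substance: Q = −mL = −264 × 340 = −89760 J.
At constant T, ΔS = Q_rev/T = −89760 / 273.1 = -329 J/K.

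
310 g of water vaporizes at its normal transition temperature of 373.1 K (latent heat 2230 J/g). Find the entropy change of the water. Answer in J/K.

Heat absorbed by the substance: Q = mL = 310 × 2230 = 691300 J.
At constant T, ΔS = Q_rev/T = 691300 / 373.1 = 1850 J/K.

ΔS = 1850 J/K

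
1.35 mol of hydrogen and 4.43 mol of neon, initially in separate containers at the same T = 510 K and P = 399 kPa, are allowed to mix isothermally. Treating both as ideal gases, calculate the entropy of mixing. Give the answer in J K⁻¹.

ΔS_mix = 26.1 J/K

Mole fractions: x_A = 1.35/5.78 = 0.234, x_B = 0.766.
ΔS_mix = −R(n_A ln x_A + n_B ln x_B) = −8.314 × (1.35 ln 0.234 + 4.43 ln 0.766) = 26.1 J/K.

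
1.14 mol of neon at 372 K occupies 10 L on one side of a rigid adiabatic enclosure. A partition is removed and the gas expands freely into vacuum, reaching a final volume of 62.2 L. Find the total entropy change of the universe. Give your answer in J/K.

ΔS_universe = 17.3 J/K

For an ideal gas in free expansion Q = 0 and W = 0, so T is unchanged.
Entropy is a state function; using a reversible isothermal path, ΔS_gas = nR ln(V₂/V₁) = 1.14 × 8.314 × ln(62.2/10) = 17.3 J/K.
The insulated surroundings exchange no heat, so ΔS_surr = 0 and ΔS_universe = ΔS_gas.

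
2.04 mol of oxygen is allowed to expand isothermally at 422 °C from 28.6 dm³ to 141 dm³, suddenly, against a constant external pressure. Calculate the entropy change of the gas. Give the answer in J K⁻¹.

ΔS_gas = 27.1 J/K

Entropy is a state function, so ΔS_gas depends only on the end states.
For an isothermal ideal gas ΔS_gas = nR ln(V₂/V₁) = 2.04 × 8.314 × ln(141/28.6) = 27.1 J/K.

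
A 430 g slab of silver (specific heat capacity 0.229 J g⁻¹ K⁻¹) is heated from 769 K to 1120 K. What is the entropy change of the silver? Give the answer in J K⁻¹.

ΔS = 37 J/K

ΔS = ∫dQ_rev/T = m c ln(T₂/T₁) = 430 × 0.229 × ln(1120/769) = 37 J/K.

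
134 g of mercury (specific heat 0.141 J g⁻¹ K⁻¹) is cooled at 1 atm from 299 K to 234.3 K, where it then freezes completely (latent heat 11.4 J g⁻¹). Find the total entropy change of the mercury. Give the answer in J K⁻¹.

ΔS = -11.1 J/K

Cooling step: ΔS₁ = m c ln(T_tr/T_i) = 134 × 0.141 × ln(234.3/299) = -4.607 J/K.
Phase change: ΔS₂ = −mL/T_tr = −134 × 11.4 / 234.3 = -6.52 J/K.
ΔS_total = (-4.607) + (-6.52) = -11.1 J/K.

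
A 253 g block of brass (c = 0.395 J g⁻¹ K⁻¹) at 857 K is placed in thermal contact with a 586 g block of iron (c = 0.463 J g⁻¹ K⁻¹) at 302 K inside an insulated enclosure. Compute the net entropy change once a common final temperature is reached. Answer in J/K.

Energy balance: T_f = (m₁c₁T₁ + m₂c₂T₂)/(m₁c₁ + m₂c₂) = 451.4 K.
ΔS₁ = m₁c₁ ln(T_f/T₁) = 99.935 × ln(451.4/857) = -64.067 J/K.
ΔS₂ = m₂c₂ ln(T_f/T₂) = 271.318 × ln(451.4/302) = 109.05 J/K.
ΔS_total = -64.067 + 109.05 = 45 J/K.

ΔS_total = 45 J/K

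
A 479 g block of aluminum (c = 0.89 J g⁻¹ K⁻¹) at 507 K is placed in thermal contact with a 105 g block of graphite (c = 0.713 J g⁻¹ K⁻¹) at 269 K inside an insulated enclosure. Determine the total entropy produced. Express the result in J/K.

ΔS_total = 11 J/K

Energy balance: T_f = (m₁c₁T₁ + m₂c₂T₂)/(m₁c₁ + m₂c₂) = 471.45 K.
ΔS₁ = m₁c₁ ln(T_f/T₁) = 426.31 × ln(471.45/507) = -30.99 J/K.
ΔS₂ = m₂c₂ ln(T_f/T₂) = 74.865 × ln(471.45/269) = 42.01 J/K.
ΔS_total = -30.99 + 42.01 = 11 J/K.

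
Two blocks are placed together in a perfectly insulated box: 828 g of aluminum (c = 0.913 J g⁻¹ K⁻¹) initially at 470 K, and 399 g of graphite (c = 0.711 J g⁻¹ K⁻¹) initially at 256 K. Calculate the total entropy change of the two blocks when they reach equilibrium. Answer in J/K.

ΔS_total = 34.4 J/K

Energy balance: T_f = (m₁c₁T₁ + m₂c₂T₂)/(m₁c₁ + m₂c₂) = 411.61 K.
ΔS₁ = m₁c₁ ln(T_f/T₁) = 755.964 × ln(411.61/470) = -100.3 J/K.
ΔS₂ = m₂c₂ ln(T_f/T₂) = 283.689 × ln(411.61/256) = 134.7 J/K.
ΔS_total = -100.3 + 134.7 = 34.4 J/K.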